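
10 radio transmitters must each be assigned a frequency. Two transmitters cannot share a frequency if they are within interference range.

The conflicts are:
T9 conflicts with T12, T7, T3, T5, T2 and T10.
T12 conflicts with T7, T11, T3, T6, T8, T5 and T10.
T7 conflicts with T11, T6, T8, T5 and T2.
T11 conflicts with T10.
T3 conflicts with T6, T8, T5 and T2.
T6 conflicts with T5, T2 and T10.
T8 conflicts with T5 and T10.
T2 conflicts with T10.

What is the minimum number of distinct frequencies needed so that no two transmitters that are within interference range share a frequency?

4

T9, T12, T3, T5 all conflict with each other, so at least 4 frequencies are needed.
4 frequencies suffice: T9=4, T12=1, T7=2, T11=3, T3=2, T6=4, T8=4, T5=3, T2=1, T10=2. No two conflicting transmitters share a frequency.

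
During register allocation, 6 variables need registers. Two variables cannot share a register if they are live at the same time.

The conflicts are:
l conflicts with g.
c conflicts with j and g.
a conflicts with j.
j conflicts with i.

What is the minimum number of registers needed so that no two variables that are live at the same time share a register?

c and j conflict, so at least 2 registers are needed.
Using 2 registers: l=2, c=2, a=2, j=1, g=1, i=2. Each listed conflict is separated.

2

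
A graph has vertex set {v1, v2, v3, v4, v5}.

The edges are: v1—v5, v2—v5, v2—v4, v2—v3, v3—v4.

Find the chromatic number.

3

v2, v3, v4 form a triangle, so at least 3 colors are needed.
3 colors suffice: color 1 → {v1, v2}; color 2 → {v4, v5}; color 3 → {v3}. Every edge joins two different colors.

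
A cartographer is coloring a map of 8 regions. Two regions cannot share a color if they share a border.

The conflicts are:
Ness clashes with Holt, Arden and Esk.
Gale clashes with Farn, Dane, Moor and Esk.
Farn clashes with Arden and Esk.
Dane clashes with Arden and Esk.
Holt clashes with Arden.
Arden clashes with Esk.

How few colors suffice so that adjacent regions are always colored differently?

Gale, Dane, Esk are mutually in conflict, so at least 3 colors are needed.
3 colors suffice: Ness=3, Gale=1, Farn=3, Dane=3, Holt=2, Arden=1, Moor=2, Esk=2. No two conflicting regions share a color.

3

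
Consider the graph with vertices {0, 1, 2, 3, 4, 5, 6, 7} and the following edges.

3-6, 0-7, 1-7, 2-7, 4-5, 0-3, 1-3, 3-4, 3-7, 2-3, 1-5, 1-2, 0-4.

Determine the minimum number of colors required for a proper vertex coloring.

1, 2, 3, 7 form a clique, so at least 4 colors are needed.
4 colors suffice: color red → {3, 5}; color blue → {4, 6, 7}; color green → {0, 1}; color yellow → {2}. Every edge joins two different colors.

4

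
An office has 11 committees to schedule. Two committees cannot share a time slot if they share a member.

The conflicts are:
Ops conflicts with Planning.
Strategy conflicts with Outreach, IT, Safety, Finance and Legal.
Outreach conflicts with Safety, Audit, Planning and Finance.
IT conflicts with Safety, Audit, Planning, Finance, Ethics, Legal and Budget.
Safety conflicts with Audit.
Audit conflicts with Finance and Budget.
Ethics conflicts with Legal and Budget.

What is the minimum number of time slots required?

IT, Audit, Budget all conflict with each other, so at least 3 time slots are needed.
A valid assignment using 3 time slots: Ops=1, Strategy=2, Outreach=1, IT=1, Safety=3, Audit=2, Planning=2, Finance=3, Ethics=2, Legal=3, Budget=3. No two conflicting committees share a time slot.

3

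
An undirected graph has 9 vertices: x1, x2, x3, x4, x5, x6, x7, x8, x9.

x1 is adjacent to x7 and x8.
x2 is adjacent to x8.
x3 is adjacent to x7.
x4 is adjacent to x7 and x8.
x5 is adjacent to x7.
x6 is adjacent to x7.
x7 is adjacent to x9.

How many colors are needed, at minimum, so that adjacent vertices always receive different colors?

x3 and x7 are adjacent, so at least 2 colors are needed.
2 colors suffice: color 1 → {x7, x8}; color 2 → {x1, x2, x3, x4, x5, x6, x9}. No two adjacent vertices share a color.

2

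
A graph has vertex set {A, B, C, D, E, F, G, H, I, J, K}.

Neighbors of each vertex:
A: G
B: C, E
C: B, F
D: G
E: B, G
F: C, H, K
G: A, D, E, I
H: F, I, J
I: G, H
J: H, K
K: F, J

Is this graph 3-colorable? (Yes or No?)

The chromatic number is 3. The cycle C-F-H-I-G-E-B-C has odd length 7, so it cannot be 2-colored; at least 3 colors are needed.
3 colors suffice: color 1 → {B, F, G, J}; color 2 → {A, C, D, E, H, K}; color 3 → {I}.
That is already a proper 3-coloring.

Yes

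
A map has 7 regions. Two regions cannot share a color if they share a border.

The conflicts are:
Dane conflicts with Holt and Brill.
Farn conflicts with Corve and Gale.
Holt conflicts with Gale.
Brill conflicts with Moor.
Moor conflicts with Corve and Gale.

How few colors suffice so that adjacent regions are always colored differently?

The cycle Dane-Holt-Gale-Moor-Brill-Dane has odd length 5, so it cannot be 2-colored; at least 3 colors are needed.
One proper 3-coloring: Dane=3, Farn=2, Holt=2, Brill=1, Moor=2, Corve=1, Gale=1. Each listed conflict is separated.

3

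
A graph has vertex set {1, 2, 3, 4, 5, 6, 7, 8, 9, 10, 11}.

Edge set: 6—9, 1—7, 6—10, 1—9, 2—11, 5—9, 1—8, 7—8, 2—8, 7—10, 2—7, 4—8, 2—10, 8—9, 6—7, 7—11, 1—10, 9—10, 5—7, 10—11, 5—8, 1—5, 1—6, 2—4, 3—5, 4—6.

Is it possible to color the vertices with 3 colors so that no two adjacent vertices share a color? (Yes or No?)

1, 5, 7, 8 form a clique, so at least 4 colors are needed.
So 3 colors are not enough.

No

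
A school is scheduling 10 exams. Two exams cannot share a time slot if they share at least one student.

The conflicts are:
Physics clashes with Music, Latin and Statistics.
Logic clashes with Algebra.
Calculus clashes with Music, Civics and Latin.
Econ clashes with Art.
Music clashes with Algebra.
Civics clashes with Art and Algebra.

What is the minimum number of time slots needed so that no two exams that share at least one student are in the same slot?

Calculus and Latin conflict, so at least 2 time slots are needed.
2 time slots suffice: time slot 1 → {Physics, Calculus, Art, Algebra}; time slot 2 → {Logic, Econ, Music, Civics, Latin, Statistics}. No two conflicting exams share a time slot.

2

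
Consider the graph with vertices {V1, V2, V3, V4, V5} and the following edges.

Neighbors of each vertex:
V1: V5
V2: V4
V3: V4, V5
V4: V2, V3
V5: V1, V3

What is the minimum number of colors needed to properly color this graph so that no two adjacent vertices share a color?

2

V3 and V4 are adjacent, so at least 2 colors are needed.
2 colors suffice: color 1 → {V1, V2, V3}; color 2 → {V4, V5}. No two adjacent vertices share a color.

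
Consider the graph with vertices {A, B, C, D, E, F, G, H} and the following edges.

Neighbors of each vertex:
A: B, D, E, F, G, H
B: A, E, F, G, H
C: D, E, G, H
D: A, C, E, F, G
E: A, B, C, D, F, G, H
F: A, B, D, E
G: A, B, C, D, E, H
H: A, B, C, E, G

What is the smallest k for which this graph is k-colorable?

5

A, B, E, G, H form a clique, so at least 5 colors are needed.
One proper 5-coloring: A=blue, B=yellow, C=blue, D=yellow, E=red, F=green, G=green, H=purple. No two adjacent vertices share a color.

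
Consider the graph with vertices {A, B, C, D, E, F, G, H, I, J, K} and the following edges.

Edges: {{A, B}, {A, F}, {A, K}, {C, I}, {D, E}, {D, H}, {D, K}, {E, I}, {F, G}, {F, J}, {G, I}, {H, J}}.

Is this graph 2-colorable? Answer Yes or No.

No

The cycle I-G-F-A-K-D-E-I has odd length 7, so it cannot be 2-colored; at least 3 colors are needed.
So 2 colors are not enough.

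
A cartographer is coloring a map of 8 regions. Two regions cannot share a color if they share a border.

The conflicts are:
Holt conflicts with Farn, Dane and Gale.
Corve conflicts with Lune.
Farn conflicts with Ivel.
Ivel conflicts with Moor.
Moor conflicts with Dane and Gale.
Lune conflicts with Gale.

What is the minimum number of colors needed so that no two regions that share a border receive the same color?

The cycle Ivel-Moor-Gale-Holt-Farn-Ivel has odd length 5, so it cannot be 2-colored; at least 3 colors are needed.
3 colors suffice: color 1 → {Corve, Ivel, Dane, Gale}; color 2 → {Holt, Moor, Lune}; color 3 → {Farn}. No two conflicting regions share a color.

3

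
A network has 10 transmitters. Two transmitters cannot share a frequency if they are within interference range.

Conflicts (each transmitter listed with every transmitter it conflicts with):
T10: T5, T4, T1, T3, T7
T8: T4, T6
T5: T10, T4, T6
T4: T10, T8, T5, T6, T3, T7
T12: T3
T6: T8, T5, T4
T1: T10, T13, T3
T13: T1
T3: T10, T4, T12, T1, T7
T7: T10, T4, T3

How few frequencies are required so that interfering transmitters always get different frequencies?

T10, T4, T3, T7 all conflict with each other, so at least 4 frequencies are needed.
4 frequencies suffice: T10=3, T8=3, T5=4, T4=1, T12=1, T6=2, T1=1, T13=2, T3=2, T7=4. Every pair that conflicts lands in different frequencies.

4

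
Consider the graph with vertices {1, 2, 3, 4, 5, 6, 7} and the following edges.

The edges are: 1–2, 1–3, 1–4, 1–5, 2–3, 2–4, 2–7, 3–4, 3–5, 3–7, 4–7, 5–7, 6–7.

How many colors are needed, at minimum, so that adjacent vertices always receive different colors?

4

1, 2, 3, 4 are pairwise adjacent (a clique of size 4), so at least 4 colors are needed.
One proper 4-coloring: 1=a, 2=c, 3=b, 4=d, 5=c, 6=b, 7=a. Every edge joins two different colors.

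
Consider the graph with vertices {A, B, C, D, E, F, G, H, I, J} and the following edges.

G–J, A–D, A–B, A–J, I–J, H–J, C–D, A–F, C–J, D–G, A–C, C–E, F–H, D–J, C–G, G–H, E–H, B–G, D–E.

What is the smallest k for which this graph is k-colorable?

4

A, C, D, J are mutually adjacent (a clique of size 4), so at least 4 colors are needed.
4 colors suffice: color red → {B, E, F, J}; color blue → {A, G, I}; color green → {C, H}; color yellow → {D}. Each edge has distinct colors on its endpoints.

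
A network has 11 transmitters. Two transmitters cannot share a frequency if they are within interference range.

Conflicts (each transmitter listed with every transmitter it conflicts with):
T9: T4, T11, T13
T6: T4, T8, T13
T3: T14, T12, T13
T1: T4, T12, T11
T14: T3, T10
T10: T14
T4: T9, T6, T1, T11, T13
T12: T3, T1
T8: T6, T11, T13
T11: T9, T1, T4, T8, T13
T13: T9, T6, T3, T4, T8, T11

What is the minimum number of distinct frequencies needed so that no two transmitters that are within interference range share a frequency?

4

T9, T4, T11, T13 are mutually in conflict, so at least 4 frequencies are needed.
A valid assignment using 4 frequencies: T9=4, T6=3, T3=2, T1=1, T14=1, T10=2, T4=2, T12=3, T8=2, T11=3, T13=1. Every pair that conflicts lands in different frequencies.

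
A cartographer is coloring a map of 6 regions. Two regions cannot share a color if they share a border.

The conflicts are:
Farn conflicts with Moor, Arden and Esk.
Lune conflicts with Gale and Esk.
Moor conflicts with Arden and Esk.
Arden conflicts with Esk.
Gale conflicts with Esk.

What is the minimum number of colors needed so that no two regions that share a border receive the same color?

4

Farn, Moor, Arden, Esk are mutually in conflict, so at least 4 colors are needed.
4 colors suffice: Farn=3, Lune=3, Moor=4, Arden=2, Gale=2, Esk=1. No two conflicting regions share a color.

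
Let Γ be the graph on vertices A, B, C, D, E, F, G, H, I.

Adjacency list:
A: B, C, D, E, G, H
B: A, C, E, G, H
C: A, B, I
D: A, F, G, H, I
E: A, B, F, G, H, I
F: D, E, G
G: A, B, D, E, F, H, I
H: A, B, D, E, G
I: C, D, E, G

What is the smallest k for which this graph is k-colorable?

5

A, B, E, G, H are mutually adjacent (a clique of size 5), so at least 5 colors are needed.
5 colors suffice: color red → {C, G}; color blue → {D, E}; color green → {A, F, I}; color yellow → {B}; color purple → {H}. No two adjacent vertices share a color.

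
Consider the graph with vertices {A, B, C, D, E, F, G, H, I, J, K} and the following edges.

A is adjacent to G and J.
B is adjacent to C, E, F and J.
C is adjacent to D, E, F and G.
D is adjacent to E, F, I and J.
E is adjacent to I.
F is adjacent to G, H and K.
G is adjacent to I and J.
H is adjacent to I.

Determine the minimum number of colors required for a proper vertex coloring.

C, F, G are pairwise adjacent, so at least 3 colors are needed.
One proper 3-coloring: A=green, B=blue, C=green, D=blue, E=red, F=red, G=blue, H=blue, I=green, J=red, K=blue. Every edge joins two different colors.

3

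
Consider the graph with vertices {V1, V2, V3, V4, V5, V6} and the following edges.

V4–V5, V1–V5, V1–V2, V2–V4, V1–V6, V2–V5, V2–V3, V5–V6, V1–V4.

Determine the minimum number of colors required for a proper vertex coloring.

V1, V2, V4, V5 are pairwise adjacent (a clique of size 4), so at least 4 colors are needed.
A valid assignment using 4 colors: V1=R, V2=B, V3=R, V4=Y, V5=G, V6=B. Every edge joins two different colors.

4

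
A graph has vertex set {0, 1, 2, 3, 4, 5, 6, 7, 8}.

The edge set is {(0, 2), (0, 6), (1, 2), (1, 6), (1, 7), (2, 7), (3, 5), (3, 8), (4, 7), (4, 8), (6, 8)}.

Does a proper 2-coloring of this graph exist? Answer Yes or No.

No

1, 2, 7 are pairwise adjacent, so at least 3 colors are needed.
So 2 colors are not enough.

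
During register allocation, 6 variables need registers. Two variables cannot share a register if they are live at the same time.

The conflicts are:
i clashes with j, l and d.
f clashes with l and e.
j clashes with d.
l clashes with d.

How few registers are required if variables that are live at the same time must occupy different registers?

i, j, d pairwise conflict, so at least 3 registers are needed.
3 registers suffice: register 1 → {f, d}; register 2 → {i, e}; register 3 → {j, l}. Every pair that conflicts lands in different registers.

3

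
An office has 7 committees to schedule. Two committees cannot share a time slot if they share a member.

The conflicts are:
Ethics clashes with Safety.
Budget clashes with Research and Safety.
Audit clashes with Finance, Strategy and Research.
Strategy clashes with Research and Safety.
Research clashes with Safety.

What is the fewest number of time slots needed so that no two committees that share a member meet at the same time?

3

Budget, Research, Safety all conflict with each other, so at least 3 time slots are needed.
3 time slots suffice: time slot 1 → {Audit, Safety}; time slot 2 → {Ethics, Finance, Research}; time slot 3 → {Budget, Strategy}. Every pair that conflicts lands in different time slots.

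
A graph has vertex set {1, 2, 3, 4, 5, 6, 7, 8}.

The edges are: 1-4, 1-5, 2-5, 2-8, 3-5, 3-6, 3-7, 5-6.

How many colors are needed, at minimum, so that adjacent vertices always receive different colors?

3, 5, 6 form a triangle, so at least 3 colors are needed.
A valid assignment using 3 colors: 1=blue, 2=blue, 3=blue, 4=red, 5=red, 6=green, 7=red, 8=red. Each edge has distinct colors on its endpoints.

3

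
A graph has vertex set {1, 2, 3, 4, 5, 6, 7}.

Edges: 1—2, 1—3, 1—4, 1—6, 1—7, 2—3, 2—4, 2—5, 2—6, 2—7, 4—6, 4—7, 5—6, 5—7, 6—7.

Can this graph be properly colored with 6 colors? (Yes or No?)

Yes

The chromatic number is 5. 1, 2, 4, 6, 7 are mutually adjacent (a clique of size 5), so at least 5 colors are needed.
A valid assignment using 5 colors: 1=blue, 2=red, 3=green, 4=purple, 5=blue, 6=green, 7=yellow.
Since 6 ≥ 5, a proper 6-coloring certainly exists.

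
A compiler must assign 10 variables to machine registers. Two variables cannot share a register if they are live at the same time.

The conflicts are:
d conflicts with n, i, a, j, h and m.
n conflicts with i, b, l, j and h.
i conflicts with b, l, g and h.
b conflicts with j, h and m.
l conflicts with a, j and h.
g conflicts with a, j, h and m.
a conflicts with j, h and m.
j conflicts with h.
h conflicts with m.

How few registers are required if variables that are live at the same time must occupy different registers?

n, b, j, h all conflict with each other, so at least 4 registers are needed.
4 registers suffice: register 1 → {h}; register 2 → {i, j, m}; register 3 → {n, a}; register 4 → {d, b, l, g}. Every pair that conflicts lands in different registers.

4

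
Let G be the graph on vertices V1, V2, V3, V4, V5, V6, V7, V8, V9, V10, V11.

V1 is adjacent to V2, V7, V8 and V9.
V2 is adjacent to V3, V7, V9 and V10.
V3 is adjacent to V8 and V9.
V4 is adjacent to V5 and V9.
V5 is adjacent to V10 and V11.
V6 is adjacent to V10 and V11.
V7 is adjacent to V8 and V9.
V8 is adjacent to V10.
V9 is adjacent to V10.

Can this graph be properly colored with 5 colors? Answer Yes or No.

Yes

The chromatic number is 4. V1, V2, V7, V9 are pairwise adjacent (a clique of size 4), so at least 4 colors are needed.
4 colors suffice: color 1 → {V5, V6, V8, V9}; color 2 → {V1, V3, V4, V10, V11}; color 3 → {V2}; color 4 → {V7}.
Since 5 ≥ 4, a proper 5-coloring certainly exists.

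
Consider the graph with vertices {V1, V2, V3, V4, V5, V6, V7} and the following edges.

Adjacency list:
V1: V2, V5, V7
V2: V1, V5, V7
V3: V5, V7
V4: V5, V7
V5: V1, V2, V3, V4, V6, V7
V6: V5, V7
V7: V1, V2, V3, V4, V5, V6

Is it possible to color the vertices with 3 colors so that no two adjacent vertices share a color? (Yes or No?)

V1, V2, V5, V7 are mutually adjacent (a clique of size 4), so at least 4 colors are needed.
So 3 colors are not enough.

No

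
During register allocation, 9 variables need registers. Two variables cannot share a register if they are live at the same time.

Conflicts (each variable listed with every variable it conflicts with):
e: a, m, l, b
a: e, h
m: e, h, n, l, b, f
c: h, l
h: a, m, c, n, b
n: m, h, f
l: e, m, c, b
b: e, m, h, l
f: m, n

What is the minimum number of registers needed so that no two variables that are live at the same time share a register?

e, m, l, b all conflict with each other, so at least 4 registers are needed.
4 registers suffice: e=2, a=1, m=1, c=1, h=2, n=3, l=3, b=4, f=2. Every pair that conflicts lands in different registers.

4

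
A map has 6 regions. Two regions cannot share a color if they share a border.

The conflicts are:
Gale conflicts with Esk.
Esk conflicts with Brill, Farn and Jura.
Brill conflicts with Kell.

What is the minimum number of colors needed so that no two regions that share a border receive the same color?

Esk and Brill conflict, so at least 2 colors are needed.
2 colors suffice: color 1 → {Esk, Kell}; color 2 → {Gale, Brill, Farn, Jura}. No two conflicting regions share a color.

2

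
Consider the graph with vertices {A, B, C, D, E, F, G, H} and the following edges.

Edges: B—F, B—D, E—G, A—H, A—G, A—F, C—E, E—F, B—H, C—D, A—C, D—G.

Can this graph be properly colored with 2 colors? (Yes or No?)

No

The cycle B-H-A-C-D-B has odd length 5, so it cannot be 2-colored; at least 3 colors are needed.
So 2 colors are not enough.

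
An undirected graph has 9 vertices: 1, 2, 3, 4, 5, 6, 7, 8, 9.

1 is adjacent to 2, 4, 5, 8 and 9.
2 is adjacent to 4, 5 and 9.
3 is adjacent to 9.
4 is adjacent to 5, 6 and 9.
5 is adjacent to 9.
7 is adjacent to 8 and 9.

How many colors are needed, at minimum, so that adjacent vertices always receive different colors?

5

1, 2, 4, 5, 9 are mutually adjacent (a clique of size 5), so at least 5 colors are needed.
5 colors suffice: color red → {6, 8, 9}; color blue → {1, 3, 7}; color green → {4}; color yellow → {2}; color purple → {5}. Every edge joins two different colors.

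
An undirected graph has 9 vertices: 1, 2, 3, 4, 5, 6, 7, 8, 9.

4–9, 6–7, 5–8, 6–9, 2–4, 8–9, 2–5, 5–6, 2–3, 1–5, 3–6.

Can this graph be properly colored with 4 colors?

Yes

The chromatic number is 3. The cycle 9-6-5-2-4-9 has odd length 5, so it cannot be 2-colored; at least 3 colors are needed.
A valid assignment using 3 colors: 1=b, 2=b, 3=a, 4=c, 5=a, 6=b, 7=a, 8=b, 9=a.
Since 4 ≥ 3, a proper 4-coloring certainly exists.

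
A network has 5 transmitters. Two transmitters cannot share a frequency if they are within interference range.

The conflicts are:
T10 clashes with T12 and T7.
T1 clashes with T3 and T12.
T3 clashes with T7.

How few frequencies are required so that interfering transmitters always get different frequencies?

The cycle T10-T12-T1-T3-T7-T10 has odd length 5, so it cannot be 2-colored; at least 3 frequencies are needed.
3 frequencies suffice: frequency 1 → {T1, T7}; frequency 2 → {T3, T12}; frequency 3 → {T10}. Every pair that conflicts lands in different frequencies.

3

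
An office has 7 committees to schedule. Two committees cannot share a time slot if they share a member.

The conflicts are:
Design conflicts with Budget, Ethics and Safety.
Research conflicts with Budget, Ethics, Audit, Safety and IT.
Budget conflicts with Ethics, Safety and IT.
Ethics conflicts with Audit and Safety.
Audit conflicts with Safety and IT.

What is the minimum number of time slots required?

Research, Ethics, Audit, Safety pairwise conflict, so at least 4 time slots are needed.
4 time slots suffice: time slot 1 → {Ethics, IT}; time slot 2 → {Safety}; time slot 3 → {Budget, Audit}; time slot 4 → {Design, Research}. No two conflicting committees share a time slot.

4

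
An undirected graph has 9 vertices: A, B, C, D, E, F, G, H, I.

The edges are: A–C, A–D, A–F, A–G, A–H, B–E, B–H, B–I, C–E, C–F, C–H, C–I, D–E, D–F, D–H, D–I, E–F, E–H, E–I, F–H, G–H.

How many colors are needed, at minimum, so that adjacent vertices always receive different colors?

4

A, D, F, H form a clique, so at least 4 colors are needed.
4 colors suffice: color 1 → {H, I}; color 2 → {A, E}; color 3 → {B, F, G}; color 4 → {C, D}. No two adjacent vertices share a color.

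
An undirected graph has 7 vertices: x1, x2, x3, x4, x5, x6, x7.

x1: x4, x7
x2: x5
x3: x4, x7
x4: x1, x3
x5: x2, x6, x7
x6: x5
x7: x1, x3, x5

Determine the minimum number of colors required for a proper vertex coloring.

x5 and x6 are adjacent, so at least 2 colors are needed.
2 colors suffice: color red → {x2, x4, x6, x7}; color blue → {x1, x3, x5}. Every edge joins two different colors.

2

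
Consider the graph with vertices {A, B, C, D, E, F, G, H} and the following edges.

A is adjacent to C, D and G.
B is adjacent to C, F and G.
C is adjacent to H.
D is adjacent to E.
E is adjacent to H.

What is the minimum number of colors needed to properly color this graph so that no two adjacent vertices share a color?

The cycle E-H-C-A-D-E has odd length 5, so it cannot be 2-colored; at least 3 colors are needed.
3 colors suffice: A=red, B=red, C=blue, D=blue, E=green, F=blue, G=blue, H=red. No two adjacent vertices share a color.

3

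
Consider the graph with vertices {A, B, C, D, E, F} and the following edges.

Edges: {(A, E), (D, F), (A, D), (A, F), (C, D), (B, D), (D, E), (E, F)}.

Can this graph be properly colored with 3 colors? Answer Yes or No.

No

A, D, E, F are mutually adjacent (a clique of size 4), so at least 4 colors are needed.
So 3 colors are not enough.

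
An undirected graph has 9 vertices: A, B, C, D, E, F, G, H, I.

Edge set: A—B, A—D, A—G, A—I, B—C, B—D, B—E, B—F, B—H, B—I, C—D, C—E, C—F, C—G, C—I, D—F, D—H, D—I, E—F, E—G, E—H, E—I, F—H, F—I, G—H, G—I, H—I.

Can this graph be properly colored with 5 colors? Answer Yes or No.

Yes

The chromatic number is 5. B, E, F, H, I form a clique, so at least 5 colors are needed.
5 colors suffice: color 1 → {I}; color 2 → {B, G}; color 3 → {A, C, H}; color 4 → {D, E}; color 5 → {F}.
That is already a proper 5-coloring.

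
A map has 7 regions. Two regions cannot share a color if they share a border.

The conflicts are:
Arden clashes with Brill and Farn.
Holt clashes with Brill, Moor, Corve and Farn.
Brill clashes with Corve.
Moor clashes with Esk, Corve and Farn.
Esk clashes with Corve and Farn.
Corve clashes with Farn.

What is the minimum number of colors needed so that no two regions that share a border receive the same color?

Moor, Esk, Corve, Farn pairwise conflict, so at least 4 colors are needed.
4 colors suffice: color 1 → {Brill, Farn}; color 2 → {Arden, Corve}; color 3 → {Moor}; color 4 → {Holt, Esk}. Every pair that conflicts lands in different colors.

4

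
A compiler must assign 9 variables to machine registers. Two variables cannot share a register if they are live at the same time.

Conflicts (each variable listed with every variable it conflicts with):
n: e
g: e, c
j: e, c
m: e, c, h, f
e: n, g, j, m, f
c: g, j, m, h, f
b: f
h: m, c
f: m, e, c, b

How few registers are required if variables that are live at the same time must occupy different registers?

m, e, f are mutually in conflict, so at least 3 registers are needed.
3 registers suffice: register 1 → {e, c, b}; register 2 → {n, g, j, m}; register 3 → {h, f}. No two conflicting variables share a register.

3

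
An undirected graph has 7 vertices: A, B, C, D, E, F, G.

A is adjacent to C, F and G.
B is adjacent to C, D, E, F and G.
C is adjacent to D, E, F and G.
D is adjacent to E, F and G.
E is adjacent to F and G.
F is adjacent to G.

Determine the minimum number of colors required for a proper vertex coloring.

6

B, C, D, E, F, G are pairwise adjacent (a clique of size 6), so at least 6 colors are needed.
A valid assignment using 6 colors: A=4, B=6, C=3, D=5, E=4, F=1, G=2. No two adjacent vertices share a color.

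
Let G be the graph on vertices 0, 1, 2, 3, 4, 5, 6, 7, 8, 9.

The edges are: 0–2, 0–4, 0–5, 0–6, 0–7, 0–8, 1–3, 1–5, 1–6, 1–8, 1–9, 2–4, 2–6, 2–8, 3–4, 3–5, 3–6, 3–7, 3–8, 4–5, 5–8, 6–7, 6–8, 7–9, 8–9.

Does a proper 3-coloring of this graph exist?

1, 3, 6, 8 are pairwise adjacent (a clique of size 4), so at least 4 colors are needed.
So 3 colors are not enough.

No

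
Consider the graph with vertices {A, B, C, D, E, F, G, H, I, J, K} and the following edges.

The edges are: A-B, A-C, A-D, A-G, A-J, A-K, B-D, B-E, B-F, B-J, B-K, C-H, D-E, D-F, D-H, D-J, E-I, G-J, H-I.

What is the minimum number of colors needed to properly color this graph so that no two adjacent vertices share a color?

4

A, B, D, J form a clique, so at least 4 colors are needed.
4 colors suffice: color 1 → {C, D, G, I, K}; color 2 → {A, E, F, H}; color 3 → {B}; color 4 → {J}. Each edge has distinct colors on its endpoints.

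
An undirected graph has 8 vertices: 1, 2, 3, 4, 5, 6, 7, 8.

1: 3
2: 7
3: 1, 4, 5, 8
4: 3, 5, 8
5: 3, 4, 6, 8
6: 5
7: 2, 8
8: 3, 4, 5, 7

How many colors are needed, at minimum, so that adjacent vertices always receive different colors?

3, 4, 5, 8 are pairwise adjacent (a clique of size 4), so at least 4 colors are needed.
A valid assignment using 4 colors: 1=b, 2=b, 3=a, 4=d, 5=b, 6=a, 7=a, 8=c. Each edge has distinct colors on its endpoints.

4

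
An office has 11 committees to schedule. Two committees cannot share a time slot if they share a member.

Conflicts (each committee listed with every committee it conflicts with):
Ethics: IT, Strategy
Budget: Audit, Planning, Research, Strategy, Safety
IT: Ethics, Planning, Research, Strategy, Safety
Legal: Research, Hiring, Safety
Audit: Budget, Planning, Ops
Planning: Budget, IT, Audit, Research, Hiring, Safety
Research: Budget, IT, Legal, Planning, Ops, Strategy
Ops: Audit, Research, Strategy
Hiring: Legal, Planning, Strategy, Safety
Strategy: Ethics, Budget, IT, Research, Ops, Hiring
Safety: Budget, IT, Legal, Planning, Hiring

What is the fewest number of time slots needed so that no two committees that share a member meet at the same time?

Budget, Planning, Research all conflict with each other, so at least 3 time slots are needed.
3 time slots suffice: time slot 1 → {Ethics, Audit, Research, Safety}; time slot 2 → {Legal, Planning, Strategy}; time slot 3 → {Budget, IT, Ops, Hiring}. No two conflicting committees share a time slot.

3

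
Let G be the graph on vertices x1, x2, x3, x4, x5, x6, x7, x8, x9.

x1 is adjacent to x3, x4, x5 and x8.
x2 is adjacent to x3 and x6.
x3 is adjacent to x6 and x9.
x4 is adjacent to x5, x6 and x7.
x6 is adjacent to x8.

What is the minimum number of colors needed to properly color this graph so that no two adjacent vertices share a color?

x1, x4, x5 form a triangle, so at least 3 colors are needed.
A valid assignment using 3 colors: x1=1, x2=3, x3=2, x4=2, x5=3, x6=1, x7=1, x8=2, x9=1. Every edge joins two different colors.

3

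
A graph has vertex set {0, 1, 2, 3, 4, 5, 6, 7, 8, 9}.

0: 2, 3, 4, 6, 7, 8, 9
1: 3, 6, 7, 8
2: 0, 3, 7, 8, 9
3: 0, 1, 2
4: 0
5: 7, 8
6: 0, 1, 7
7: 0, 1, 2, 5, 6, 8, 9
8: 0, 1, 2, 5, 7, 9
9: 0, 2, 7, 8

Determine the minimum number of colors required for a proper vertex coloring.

5

0, 2, 7, 8, 9 form a clique, so at least 5 colors are needed.
A valid assignment using 5 colors: 0=b, 1=b, 2=d, 3=a, 4=a, 5=b, 6=c, 7=a, 8=c, 9=e. No two adjacent vertices share a color.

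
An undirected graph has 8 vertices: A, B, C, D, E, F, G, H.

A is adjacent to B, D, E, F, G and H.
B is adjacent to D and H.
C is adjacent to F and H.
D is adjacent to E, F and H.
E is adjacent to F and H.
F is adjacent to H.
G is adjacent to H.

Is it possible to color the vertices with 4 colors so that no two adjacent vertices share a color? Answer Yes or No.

No

A, D, E, F, H form a clique, so at least 5 colors are needed.
So 4 colors are not enough.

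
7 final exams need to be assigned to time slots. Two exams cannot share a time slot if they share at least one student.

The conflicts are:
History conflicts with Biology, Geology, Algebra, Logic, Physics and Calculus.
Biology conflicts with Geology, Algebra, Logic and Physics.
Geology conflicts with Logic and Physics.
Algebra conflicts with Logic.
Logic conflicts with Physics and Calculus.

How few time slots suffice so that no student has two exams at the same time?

5

History, Biology, Geology, Logic, Physics pairwise conflict, so at least 5 time slots are needed.
Using 5 time slots: History=1, Biology=3, Geology=4, Algebra=4, Logic=2, Physics=5, Calculus=3. Every pair that conflicts lands in different time slots.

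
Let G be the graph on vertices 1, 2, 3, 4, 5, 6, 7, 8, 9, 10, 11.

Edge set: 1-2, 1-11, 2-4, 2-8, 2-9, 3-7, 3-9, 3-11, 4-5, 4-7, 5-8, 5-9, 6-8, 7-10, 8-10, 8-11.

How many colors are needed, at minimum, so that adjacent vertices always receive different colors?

The cycle 10-8-11-3-7-10 has odd length 5, so it cannot be 2-colored; at least 3 colors are needed.
3 colors suffice: color a → {1, 7, 8, 9}; color b → {2, 5, 6, 10, 11}; color c → {3, 4}. Every edge joins two different colors.

3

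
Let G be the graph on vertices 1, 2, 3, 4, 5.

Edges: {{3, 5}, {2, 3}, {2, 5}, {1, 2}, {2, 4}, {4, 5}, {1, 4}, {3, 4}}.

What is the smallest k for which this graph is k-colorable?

2, 3, 4, 5 are pairwise adjacent (a clique of size 4), so at least 4 colors are needed.
4 colors suffice: color a → {4}; color b → {2}; color c → {1, 5}; color d → {3}. Each edge has distinct colors on its endpoints.

4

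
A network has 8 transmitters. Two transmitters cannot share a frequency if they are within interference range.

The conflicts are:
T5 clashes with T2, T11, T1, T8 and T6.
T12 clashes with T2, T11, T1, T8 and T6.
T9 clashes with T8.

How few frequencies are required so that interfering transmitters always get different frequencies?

T12 and T11 conflict, so at least 2 frequencies are needed.
2 frequencies suffice: frequency 1 → {T5, T12, T9}; frequency 2 → {T2, T11, T1, T8, T6}. No two conflicting transmitters share a frequency.

2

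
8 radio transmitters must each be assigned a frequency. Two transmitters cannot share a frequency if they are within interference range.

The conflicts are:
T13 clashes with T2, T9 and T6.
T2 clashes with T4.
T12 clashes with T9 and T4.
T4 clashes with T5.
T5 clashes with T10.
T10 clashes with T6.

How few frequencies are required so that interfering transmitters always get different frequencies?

The cycle T2-T13-T9-T12-T4-T2 has odd length 5, so it cannot be 2-colored; at least 3 frequencies are needed.
3 frequencies suffice: frequency 1 → {T13, T4, T10}; frequency 2 → {T2, T9, T5, T6}; frequency 3 → {T12}. Every pair that conflicts lands in different frequencies.

3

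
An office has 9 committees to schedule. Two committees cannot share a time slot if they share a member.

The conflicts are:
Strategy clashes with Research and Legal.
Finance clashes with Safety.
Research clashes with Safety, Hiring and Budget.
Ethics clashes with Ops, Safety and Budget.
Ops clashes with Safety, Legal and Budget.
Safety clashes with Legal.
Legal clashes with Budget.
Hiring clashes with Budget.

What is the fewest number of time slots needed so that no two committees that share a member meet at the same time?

Research, Hiring, Budget all conflict with each other, so at least 3 time slots are needed.
A valid assignment using 3 time slots: Strategy=1, Finance=2, Research=2, Ethics=2, Ops=3, Safety=1, Legal=2, Hiring=3, Budget=1. Each listed conflict is separated.

3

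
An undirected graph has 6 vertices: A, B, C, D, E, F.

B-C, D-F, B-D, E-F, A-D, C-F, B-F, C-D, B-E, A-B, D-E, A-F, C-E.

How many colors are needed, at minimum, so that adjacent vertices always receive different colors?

B, C, D, E, F are mutually adjacent (a clique of size 5), so at least 5 colors are needed.
One proper 5-coloring: A=4, B=1, C=5, D=2, E=4, F=3. Every edge joins two different colors.

5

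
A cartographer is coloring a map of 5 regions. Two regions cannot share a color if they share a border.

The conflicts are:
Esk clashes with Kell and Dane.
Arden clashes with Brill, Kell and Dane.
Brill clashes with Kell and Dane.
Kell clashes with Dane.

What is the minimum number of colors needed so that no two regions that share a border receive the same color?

4

Arden, Brill, Kell, Dane are mutually in conflict, so at least 4 colors are needed.
4 colors suffice: color 1 → {Dane}; color 2 → {Kell}; color 3 → {Esk, Brill}; color 4 → {Arden}. Every pair that conflicts lands in different colors.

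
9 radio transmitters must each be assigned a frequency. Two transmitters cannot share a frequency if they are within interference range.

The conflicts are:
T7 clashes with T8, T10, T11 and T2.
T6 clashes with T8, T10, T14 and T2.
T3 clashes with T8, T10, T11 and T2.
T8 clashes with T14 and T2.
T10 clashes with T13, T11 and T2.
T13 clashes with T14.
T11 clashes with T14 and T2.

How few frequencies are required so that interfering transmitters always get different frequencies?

T7, T10, T11, T2 pairwise conflict, so at least 4 frequencies are needed.
4 frequencies suffice: T7=4, T6=3, T3=4, T8=2, T10=2, T13=3, T11=3, T14=1, T2=1. No two conflicting transmitters share a frequency.

4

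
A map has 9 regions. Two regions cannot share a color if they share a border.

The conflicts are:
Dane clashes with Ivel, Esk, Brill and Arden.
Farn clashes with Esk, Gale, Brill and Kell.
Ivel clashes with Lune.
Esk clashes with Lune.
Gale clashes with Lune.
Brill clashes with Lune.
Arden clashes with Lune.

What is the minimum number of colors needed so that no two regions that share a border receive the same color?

2

Brill and Lune conflict, so at least 2 colors are needed.
2 colors suffice: color 1 → {Dane, Farn, Lune}; color 2 → {Ivel, Esk, Gale, Brill, Arden, Kell}. Each listed conflict is separated.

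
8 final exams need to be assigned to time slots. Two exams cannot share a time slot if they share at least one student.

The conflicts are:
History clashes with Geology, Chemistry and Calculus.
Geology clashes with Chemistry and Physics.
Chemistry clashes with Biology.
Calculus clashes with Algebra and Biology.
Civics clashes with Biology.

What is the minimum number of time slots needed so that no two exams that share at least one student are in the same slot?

History, Geology, Chemistry all conflict with each other, so at least 3 time slots are needed.
3 time slots suffice: time slot 1 → {Chemistry, Calculus, Civics, Physics}; time slot 2 → {History, Algebra, Biology}; time slot 3 → {Geology}. Every pair that conflicts lands in different time slots.

3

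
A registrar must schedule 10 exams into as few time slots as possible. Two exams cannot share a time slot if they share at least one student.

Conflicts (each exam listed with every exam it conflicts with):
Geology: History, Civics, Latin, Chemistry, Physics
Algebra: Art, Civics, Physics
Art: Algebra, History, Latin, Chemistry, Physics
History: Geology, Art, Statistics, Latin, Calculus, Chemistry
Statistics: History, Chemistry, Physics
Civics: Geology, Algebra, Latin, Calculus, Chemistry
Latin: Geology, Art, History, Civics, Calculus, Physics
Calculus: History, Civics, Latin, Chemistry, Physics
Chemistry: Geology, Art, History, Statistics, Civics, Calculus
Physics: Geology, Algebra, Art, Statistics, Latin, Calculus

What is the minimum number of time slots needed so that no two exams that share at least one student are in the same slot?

Geology, Latin, Physics all conflict with each other, so at least 3 time slots are needed.
3 time slots suffice: time slot 1 → {History, Civics, Physics}; time slot 2 → {Algebra, Latin, Chemistry}; time slot 3 → {Geology, Art, Statistics, Calculus}. Every pair that conflicts lands in different time slots.

3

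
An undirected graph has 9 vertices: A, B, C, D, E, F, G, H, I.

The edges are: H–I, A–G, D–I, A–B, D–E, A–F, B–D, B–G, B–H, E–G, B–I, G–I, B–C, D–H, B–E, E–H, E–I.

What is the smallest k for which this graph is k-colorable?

5

B, D, E, H, I are mutually adjacent (a clique of size 5), so at least 5 colors are needed.
5 colors suffice: color 1 → {B, F}; color 2 → {A, C, E}; color 3 → {I}; color 4 → {G, H}; color 5 → {D}. Every edge joins two different colors.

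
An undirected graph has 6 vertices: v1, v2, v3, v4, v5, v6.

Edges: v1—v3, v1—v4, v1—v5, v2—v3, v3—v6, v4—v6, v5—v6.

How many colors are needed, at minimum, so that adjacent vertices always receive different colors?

v1 and v3 are adjacent, so at least 2 colors are needed.
2 colors suffice: color 1 → {v1, v2, v6}; color 2 → {v3, v4, v5}. Every edge joins two different colors.

2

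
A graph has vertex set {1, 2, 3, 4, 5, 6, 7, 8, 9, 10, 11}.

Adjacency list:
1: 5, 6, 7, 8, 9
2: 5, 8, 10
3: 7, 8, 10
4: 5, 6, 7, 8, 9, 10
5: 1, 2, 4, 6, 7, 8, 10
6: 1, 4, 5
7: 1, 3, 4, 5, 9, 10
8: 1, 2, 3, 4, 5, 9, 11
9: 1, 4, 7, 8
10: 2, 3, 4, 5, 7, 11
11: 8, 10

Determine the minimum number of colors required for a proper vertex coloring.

4, 5, 7, 10 are mutually adjacent (a clique of size 4), so at least 4 colors are needed.
4 colors suffice: color red → {6, 8, 10}; color blue → {3, 5, 9, 11}; color green → {1, 2, 4}; color yellow → {7}. Every edge joins two different colors.

4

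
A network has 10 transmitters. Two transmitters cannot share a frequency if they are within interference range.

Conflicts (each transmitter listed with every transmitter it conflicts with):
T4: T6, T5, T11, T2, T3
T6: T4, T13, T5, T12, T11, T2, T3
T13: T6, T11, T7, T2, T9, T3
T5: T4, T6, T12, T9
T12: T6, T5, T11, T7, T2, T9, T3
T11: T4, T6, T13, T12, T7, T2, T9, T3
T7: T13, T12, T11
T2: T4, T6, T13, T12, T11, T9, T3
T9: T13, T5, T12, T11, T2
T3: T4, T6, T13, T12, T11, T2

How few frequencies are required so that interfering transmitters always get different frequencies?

T6, T13, T11, T2, T3 all conflict with each other, so at least 5 frequencies are needed.
5 frequencies suffice: frequency 1 → {T5, T11}; frequency 2 → {T7, T2}; frequency 3 → {T6, T9}; frequency 4 → {T4, T13, T12}; frequency 5 → {T3}. No two conflicting transmitters share a frequency.

5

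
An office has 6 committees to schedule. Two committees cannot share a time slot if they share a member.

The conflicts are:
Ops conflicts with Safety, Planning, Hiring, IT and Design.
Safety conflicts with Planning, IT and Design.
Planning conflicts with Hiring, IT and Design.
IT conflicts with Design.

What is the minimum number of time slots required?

5

Ops, Safety, Planning, IT, Design are mutually in conflict, so at least 5 time slots are needed.
5 time slots suffice: time slot 1 → {Planning}; time slot 2 → {Ops}; time slot 3 → {Safety, Hiring}; time slot 4 → {IT}; time slot 5 → {Design}. Each listed conflict is separated.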